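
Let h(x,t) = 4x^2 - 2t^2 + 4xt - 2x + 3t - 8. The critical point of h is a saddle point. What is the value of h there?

∂h/∂x = 8x + 4t - 2 = 0 and ∂h/∂t = 4x - 4t + 3 = 0, so (x, t) = (-1/12, 2/3).
The Hessian has h_{xx} = 8, h_{tt} = -4, h_{xt} = 4, giving D = -48 < 0, so the point is a saddle point.
h(-1/12, 2/3) = -83/12.

-83/12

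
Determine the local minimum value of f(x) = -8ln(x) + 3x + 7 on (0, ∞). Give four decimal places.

7.1534

f'(x) = -8/x + 3 = 0 gives x = 8/3.
f''(x) = 8/x², which is positive for x > 0, so this is a local minimum.
f(8/3) = -8·ln(8/3) + 8 + 7 ≈ 7.1534.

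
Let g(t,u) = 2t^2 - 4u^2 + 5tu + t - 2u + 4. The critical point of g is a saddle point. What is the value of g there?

∂g/∂t = 4t + 5u + 1 = 0 and ∂g/∂u = 5t - 8u - 2 = 0, so (t, u) = (2/57, -13/57).
The Hessian has g_{tt} = 4, g_{uu} = -8, g_{tu} = 5, giving D = -57 < 0, so the point is a saddle point.
g(2/57, -13/57) = 242/57.

242/57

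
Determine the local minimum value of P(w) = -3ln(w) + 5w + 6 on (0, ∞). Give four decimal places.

10.5325

P'(w) = -3/w + 5 = 0 gives w = 3/5.
P''(w) = 3/w², which is positive for w > 0, so this is a local minimum.
P(3/5) = -3·ln(3/5) + 3 + 6 ≈ 10.5325.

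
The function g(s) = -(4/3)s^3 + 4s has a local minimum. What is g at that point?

-8/3

Critical points: g'(s) = -4s^2 + 4 vanishes at s = -1, 1.
Since g''(s) = -8s, we get g''(-1) = 8 > 0 ⇒ local minimum; g''(1) = -8 < 0 ⇒ local maximum.
The local minimum is g(-1) = -8/3.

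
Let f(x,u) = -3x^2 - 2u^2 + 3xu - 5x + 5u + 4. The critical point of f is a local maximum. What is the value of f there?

22/3

∂f/∂x = -6x + 3u - 5 = 0 and ∂f/∂u = 3x - 4u + 5 = 0, so (x, u) = (-1/3, 1).
The Hessian has f_{xx} = -6, f_{uu} = -4, f_{xu} = 3, giving D = 15 > 0 with f_{xx} < 0, so the point is a local maximum.
f(-1/3, 1) = 22/3.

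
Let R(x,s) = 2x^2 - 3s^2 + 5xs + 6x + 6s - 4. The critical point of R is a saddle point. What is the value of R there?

∂R/∂x = 4x + 5s + 6 = 0 and ∂R/∂s = 5x - 6s + 6 = 0, so (x, s) = (-66/49, -6/49).
The Hessian has R_{xx} = 4, R_{ss} = -6, R_{xs} = 5, giving D = -49 < 0, so the point is a saddle point.
R(-66/49, -6/49) = -412/49.

-412/49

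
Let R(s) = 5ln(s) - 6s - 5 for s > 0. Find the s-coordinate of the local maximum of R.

5/6

R'(s) = 5/s − 6 = 0 gives s = 5/6.
R''(s) = -5/s², which is negative for s > 0, so this is a local maximum.
R(5/6) = 5·ln(5/6) - 5 - 5 ≈ -10.9116.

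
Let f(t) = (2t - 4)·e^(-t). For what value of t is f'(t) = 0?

3

Differentiating with the product rule gives f'(t) = (-2t + 6)·e^(-t). Since e^(-t) > 0, the only critical point is t = 3.
f''(3) has the same sign as -2 < 0, so this is a local maximum.
f(3) = (2)·e^(-3) ≈ 0.0996.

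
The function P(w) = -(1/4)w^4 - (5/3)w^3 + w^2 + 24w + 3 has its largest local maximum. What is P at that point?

P'(w) = -w^3 - 5w^2 + 2w + 24. Setting P'(w) = 0 gives w ∈ {-4, -3, 2}.
Second-derivative test with P''(w) = -3w^2 - 10w + 2: P''(-4) = -6 < 0 ⇒ local maximum; P''(-3) = 5 > 0 ⇒ local minimum; P''(2) = -30 < 0 ⇒ local maximum.
The largest local maximum is P(2) = 113/3.

113/3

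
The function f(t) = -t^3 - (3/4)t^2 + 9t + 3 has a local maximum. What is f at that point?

f'(t) = -3t^2 - (3/2)t + 9 = 0 at t = -2, 3/2.
f''(t) = -6t - 3/2. f''(-2) = 21/2 > 0 ⇒ local minimum; f''(3/2) = -21/2 < 0 ⇒ local maximum.
So the local maximum value is f(3/2) = 183/16.

183/16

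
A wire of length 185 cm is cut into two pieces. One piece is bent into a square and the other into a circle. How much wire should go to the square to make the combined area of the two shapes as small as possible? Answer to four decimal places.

Let x be the length used for the square. Square side x/4; circle radius (185−x)/(2π).
A(x) = (x/4)² + π·((185−x)/(2π))² = x²/16 + (185−x)²/(4π) for 0 ≤ x ≤ 185. A'(x) = x/8 − (185−x)/(2π) = 0 gives x = 4·185/(π+4) ≈ 103.6183.
A'' = 1/8 + 1/(2π) > 0, so this gives the minimum combined area; x ≈ 103.6183 cm to the square.

103.6183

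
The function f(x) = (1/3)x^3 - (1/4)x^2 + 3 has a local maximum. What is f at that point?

3

f'(x) = x^2 - (1/2)x = 0 at x = 0, 1/2.
f''(x) = 2x - 1/2. f''(0) = -1/2 < 0 ⇒ local maximum; f''(1/2) = 1/2 > 0 ⇒ local minimum.
So the local maximum value is f(0) = 3.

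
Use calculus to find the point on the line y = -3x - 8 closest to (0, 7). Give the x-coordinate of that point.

Minimize D(x)^2 = (x + 0)^2 + (-3x - 15)^2.
d/dx[D^2] = 2(x + 0) + 2·(-3)·(-3x - 15) = 0 ⇒ x = -9/2.
Then y = 11/2 and the distance is √(45/2) ≈ 4.7434.

-9/2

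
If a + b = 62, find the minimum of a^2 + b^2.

With a + b = 62, a^2 + b^2 = a^2 + (62 − a)^2.
The derivative 2a − 2(62 − a) = 4a − 124 vanishes at a = 31; second derivative 4 > 0, a minimum.
The minimum is 2·(31)^2 = 1922.

1922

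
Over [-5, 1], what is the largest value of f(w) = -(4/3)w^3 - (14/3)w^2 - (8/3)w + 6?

208/3

Differentiating, f'(w) = -4w^2 - (28/3)w - 8/3; which vanishes at w = -2 and w = -1/3.
Candidates: f(-5) = 208/3, f(-2) = 10/3, f(-1/3) = 520/81, f(1) = -8/3.
The maximum over the interval is 208/3, attained at w = -5.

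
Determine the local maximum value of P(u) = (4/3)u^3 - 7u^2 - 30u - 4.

Critical points: P'(u) = 4u^2 - 14u - 30 vanishes at u = -3/2, 5.
Since P''(u) = 8u - 14, we get P''(-3/2) = -26 < 0 ⇒ local maximum; P''(5) = 26 > 0 ⇒ local minimum.
So the local maximum value is P(-3/2) = 83/4.

83/4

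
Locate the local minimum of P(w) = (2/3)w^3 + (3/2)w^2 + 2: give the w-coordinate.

Critical points: P'(w) = 2w^2 + 3w vanishes at w = -3/2, 0.
Since P''(w) = 4w + 3, we get P''(-3/2) = -3 < 0 ⇒ local maximum; P''(0) = 3 > 0 ⇒ local minimum.
Thus P has its local minimum at w = 0, with value 2.

0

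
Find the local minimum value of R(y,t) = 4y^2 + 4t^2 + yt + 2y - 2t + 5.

∂R/∂y = 8y + t + 2 = 0 and ∂R/∂t = y + 8t - 2 = 0, so (y, t) = (-2/7, 2/7).
The Hessian has R_{yy} = 8, R_{tt} = 8, R_{yt} = 1, giving D = 63 > 0 with R_{yy} > 0, so the point is a local minimum.
R(-2/7, 2/7) = 31/7.

31/7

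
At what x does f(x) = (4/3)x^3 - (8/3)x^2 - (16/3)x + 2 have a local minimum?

2

Critical points: f'(x) = 4x^2 - (16/3)x - 16/3 vanishes at x = -2/3, 2.
Since f''(x) = 8x - 16/3, we get f''(-2/3) = -32/3 < 0 ⇒ local maximum; f''(2) = 32/3 > 0 ⇒ local minimum.
Thus f has its local minimum at x = 2, with value -26/3.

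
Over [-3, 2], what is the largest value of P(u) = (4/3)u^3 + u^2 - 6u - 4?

P'(u) = 4u^2 + 2u - 6, which vanishes at u = -3/2 and u = 1.
Compare values at every candidate in [-3, 2]: P(-3) = -13,  P(-3/2) = 11/4,  P(1) = -23/3,  P(2) = -4/3.
Hence the absolute maximum is 11/4 at u = -3/2.

11/4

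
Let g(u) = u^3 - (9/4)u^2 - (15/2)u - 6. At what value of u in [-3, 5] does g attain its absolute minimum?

-3

g'(u) = 3u^2 - (9/2)u - 15/2, which vanishes at u = -1 and u = 5/2.
Evaluating at the critical points and endpoints: g(-3) = -123/4, g(-1) = -7/4, g(5/2) = -371/16, g(5) = 101/4.
The minimum over the interval is -123/4, attained at u = -3.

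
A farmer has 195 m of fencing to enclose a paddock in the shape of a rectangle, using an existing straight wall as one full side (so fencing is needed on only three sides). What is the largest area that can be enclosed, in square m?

38025/8

Let the sides perpendicular to the wall have length x and the parallel side y, so 2x + y = 195 and the area is A = xy = x(195 − 2x).
A'(x) = 195 − 4x = 0 gives x = 195/4, and A''(x) = −4 < 0 confirms a maximum.
Then y = 195 − 2·195/4 = 195/2 and A = 38025/8.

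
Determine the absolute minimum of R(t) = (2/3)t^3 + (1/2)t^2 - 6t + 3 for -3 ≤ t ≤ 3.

-21/8

Differentiating, R'(t) = 2t^2 + t - 6; which vanishes at t = -2 and t = 3/2.
Candidates: R(-3) = 15/2,  R(-2) = 35/3,  R(3/2) = -21/8,  R(3) = 15/2.
Hence the absolute minimum is -21/8 at t = 3/2.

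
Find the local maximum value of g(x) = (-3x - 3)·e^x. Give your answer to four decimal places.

By the product rule, g'(x) = (-3x - 6)·e^x. Since e^x > 0, the only critical point is x = -2.
g''(-2) has the same sign as -3 < 0, so this is a local maximum.
g(-2) = (3)·e^(-2) ≈ 0.4060.

0.4060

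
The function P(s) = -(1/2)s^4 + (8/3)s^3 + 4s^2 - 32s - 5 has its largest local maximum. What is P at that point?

P'(s) = -2s^3 + 8s^2 + 8s - 32. Setting P'(s) = 0 gives s ∈ {-2, 2, 4}.
Second-derivative test with P''(s) = -6s^2 + 16s + 8: P''(-2) = -48 < 0 ⇒ local maximum; P''(2) = 16 > 0 ⇒ local minimum; P''(4) = -24 < 0 ⇒ local maximum.
So the largest local maximum value is P(-2) = 137/3.

137/3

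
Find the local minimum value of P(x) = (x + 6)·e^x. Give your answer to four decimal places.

-0.0009

Differentiating with the product rule gives P'(x) = (x + 7)·e^x. Since e^x > 0, the only critical point is x = -7.
P''(-7) has the same sign as 1 > 0, so this is a local minimum.
P(-7) = (-1)·e^(-7) ≈ -0.0009.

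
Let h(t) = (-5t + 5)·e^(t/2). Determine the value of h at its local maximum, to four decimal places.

6.0653

Differentiating with the product rule gives h'(t) = (-(5/2)t - 5/2)·e^(t/2). Since e^(t/2) > 0, the only critical point is t = -1.
h''(-1) has the same sign as -5/2 < 0, so this is a local maximum.
h(-1) = (10)·e^(-1/2) ≈ 6.0653.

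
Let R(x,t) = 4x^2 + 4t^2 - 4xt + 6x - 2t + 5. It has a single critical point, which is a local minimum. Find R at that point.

∂R/∂x = 8x - 4t + 6 = 0 and ∂R/∂t = -4x + 8t - 2 = 0, so (x, t) = (-5/6, -1/6).
The Hessian has R_{xx} = 8, R_{tt} = 8, R_{xt} = -4, giving D = 48 > 0 with R_{xx} > 0, so the point is a local minimum.
R(-5/6, -1/6) = 8/3.

8/3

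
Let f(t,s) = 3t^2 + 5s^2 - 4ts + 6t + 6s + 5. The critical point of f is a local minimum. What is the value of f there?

∂f/∂t = 6t - 4s + 6 = 0 and ∂f/∂s = -4t + 10s + 6 = 0, so (t, s) = (-21/11, -15/11).
The Hessian has f_{tt} = 6, f_{ss} = 10, f_{ts} = -4, giving D = 44 > 0 with f_{tt} > 0, so the point is a local minimum.
f(-21/11, -15/11) = -53/11.

-53/11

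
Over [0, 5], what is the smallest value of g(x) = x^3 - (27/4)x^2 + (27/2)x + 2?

The derivative is 3x^2 - (27/2)x + 27/2, which vanishes at x = 3/2 and x = 3.
Evaluating at the critical points and endpoints: g(0) = 2,  g(3/2) = 167/16,  g(3) = 35/4,  g(5) = 103/4.
So the minimum is g(0) = 2.

2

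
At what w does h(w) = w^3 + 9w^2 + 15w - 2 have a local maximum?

h'(w) = 3w^2 + 18w + 15. Setting h'(w) = 0 gives w ∈ {-5, -1}.
Second-derivative test with h''(w) = 6w + 18: h''(-5) = -12 < 0 ⇒ local maximum; h''(-1) = 12 > 0 ⇒ local minimum.
Thus h has its local maximum at w = -5, with value 23.

-5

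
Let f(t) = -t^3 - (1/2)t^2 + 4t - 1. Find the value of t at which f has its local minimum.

f'(t) = -3t^2 - t + 4. Setting f'(t) = 0 gives t ∈ {-4/3, 1}.
Since f''(t) = -6t - 1, we get f''(-4/3) = 7 > 0 ⇒ local minimum; f''(1) = -7 < 0 ⇒ local maximum.
So the local minimum value is f(-4/3) = -131/27.

-4/3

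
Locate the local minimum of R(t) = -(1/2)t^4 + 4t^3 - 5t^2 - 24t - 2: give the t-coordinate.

3

R'(t) = -2t^3 + 12t^2 - 10t - 24 = 0 at t = -1, 3, 4.
Since R''(t) = -6t^2 + 24t - 10, we get R''(-1) = -40 < 0 ⇒ local maximum; R''(3) = 8 > 0 ⇒ local minimum; R''(4) = -10 < 0 ⇒ local maximum.
The local minimum is R(3) = -103/2.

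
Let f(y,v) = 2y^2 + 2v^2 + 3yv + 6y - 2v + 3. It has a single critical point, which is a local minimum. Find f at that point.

-95/7

∂f/∂y = 4y + 3v + 6 = 0 and ∂f/∂v = 3y + 4v - 2 = 0, so (y, v) = (-30/7, 26/7).
The Hessian has f_{yy} = 4, f_{vv} = 4, f_{yv} = 3, giving D = 7 > 0 with f_{yy} > 0, so the point is a local minimum.
f(-30/7, 26/7) = -95/7.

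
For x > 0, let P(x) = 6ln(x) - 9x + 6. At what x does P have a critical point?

2/3

P'(x) = 6/x − 9 = 0 gives x = 2/3.
P''(x) = -6/x², which is negative for x > 0, so this is a local maximum.
P(2/3) = 6·ln(2/3) - 6 + 6 ≈ -2.4328.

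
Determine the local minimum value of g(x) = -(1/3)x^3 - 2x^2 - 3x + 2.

2

Critical points: g'(x) = -x^2 - 4x - 3 vanishes at x = -3, -1.
g''(x) = -2x - 4. g''(-3) = 2 > 0 ⇒ local minimum; g''(-1) = -2 < 0 ⇒ local maximum.
Thus g has its local minimum at x = -3, with value 2.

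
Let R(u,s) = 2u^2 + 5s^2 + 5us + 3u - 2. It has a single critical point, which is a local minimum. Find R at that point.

∂R/∂u = 4u + 5s + 3 = 0 and ∂R/∂s = 5u + 10s = 0, so (u, s) = (-2, 1).
The Hessian has R_{uu} = 4, R_{ss} = 10, R_{us} = 5, giving D = 15 > 0 with R_{uu} > 0, so the point is a local minimum.
R(-2, 1) = -5.

-5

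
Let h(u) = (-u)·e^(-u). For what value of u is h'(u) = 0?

1

Differentiating with the product rule gives h'(u) = (u - 1)·e^(-u). Since e^(-u) > 0, the only critical point is u = 1.
h''(1) has the same sign as 1 > 0, so this is a local minimum.
h(1) = (-1)·e^(-1) ≈ -0.3679.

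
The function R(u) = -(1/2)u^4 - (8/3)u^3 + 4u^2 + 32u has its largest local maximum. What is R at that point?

152/3

R'(u) = -2u^3 - 8u^2 + 8u + 32 = 0 at u = -4, -2, 2.
Second-derivative test with R''(u) = -6u^2 - 16u + 8: R''(-4) = -24 < 0 ⇒ local maximum; R''(-2) = 16 > 0 ⇒ local minimum; R''(2) = -48 < 0 ⇒ local maximum.
So the largest local maximum value is R(2) = 152/3.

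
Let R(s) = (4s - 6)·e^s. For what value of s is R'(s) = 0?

1/2

R'(s) = 4·e^s + (4s - 6)·1·e^s = (4s - 2)·e^s. Since e^s > 0, the only critical point is s = 1/2.
R''(1/2) has the same sign as 4 > 0, so this is a local minimum.
R(1/2) = (-4)·e^(1/2) ≈ -6.5949.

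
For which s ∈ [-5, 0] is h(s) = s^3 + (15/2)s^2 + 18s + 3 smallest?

-5

Differentiating, h'(s) = 3s^2 + 15s + 18; which vanishes at s = -3 and s = -2.
Candidates: h(-5) = -49/2,  h(-3) = -21/2,  h(-2) = -11,  h(0) = 3.
The minimum over the interval is -49/2, attained at s = -5.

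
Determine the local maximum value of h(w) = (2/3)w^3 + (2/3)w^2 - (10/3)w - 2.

188/81

h'(w) = 2w^2 + (4/3)w - 10/3. Setting h'(w) = 0 gives w ∈ {-5/3, 1}.
Since h''(w) = 4w + 4/3, we get h''(-5/3) = -16/3 < 0 ⇒ local maximum; h''(1) = 16/3 > 0 ⇒ local minimum.
So the local maximum value is h(-5/3) = 188/81.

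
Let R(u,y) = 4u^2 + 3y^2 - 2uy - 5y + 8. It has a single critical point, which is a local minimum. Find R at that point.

∂R/∂u = 8u - 2y = 0 and ∂R/∂y = -2u + 6y - 5 = 0, so (u, y) = (5/22, 10/11).
The Hessian has R_{uu} = 8, R_{yy} = 6, R_{uy} = -2, giving D = 44 > 0 with R_{uu} > 0, so the point is a local minimum.
R(5/22, 10/11) = 63/11.

63/11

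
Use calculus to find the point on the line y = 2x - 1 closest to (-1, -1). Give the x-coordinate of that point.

Minimize D(x)^2 = (x + 1)^2 + (2x)^2.
d/dx[D^2] = 2(x + 1) + 2·2·(2x) = 0 ⇒ x = -1/5.
Then y = -7/5 and the distance is √(4/5) ≈ 0.8944.

-1/5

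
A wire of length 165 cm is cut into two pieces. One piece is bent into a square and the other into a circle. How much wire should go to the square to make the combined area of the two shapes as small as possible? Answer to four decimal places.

Let x be the length used for the square. Square side x/4; circle radius (165−x)/(2π).
A(x) = (x/4)² + π·((165−x)/(2π))² = x²/16 + (165−x)²/(4π) for 0 ≤ x ≤ 165. A'(x) = x/8 − (165−x)/(2π) = 0 gives x = 4·165/(π+4) ≈ 92.4164.
A'' = 1/8 + 1/(2π) > 0, so this gives the minimum combined area; x ≈ 92.4164 cm to the square.

92.4164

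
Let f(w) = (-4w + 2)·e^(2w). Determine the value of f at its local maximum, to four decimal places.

2.0000

Differentiating with the product rule gives f'(w) = (-8w)·e^(2w). Since e^(2w) > 0, the only critical point is w = 0.
f''(0) has the same sign as -8 < 0, so this is a local maximum.
f(0) = (2)·e^(0) ≈ 2.0000.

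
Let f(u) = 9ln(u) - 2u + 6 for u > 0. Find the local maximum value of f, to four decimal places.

f'(u) = 9/u − 2 = 0 gives u = 9/2.
f''(u) = -9/u², which is negative for u > 0, so this is a local maximum.
f(9/2) = 9·ln(9/2) - 9 + 6 ≈ 10.5367.

10.5367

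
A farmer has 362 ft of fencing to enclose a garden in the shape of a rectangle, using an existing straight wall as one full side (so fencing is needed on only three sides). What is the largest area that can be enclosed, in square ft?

Let the sides perpendicular to the wall have length x and the parallel side y, so 2x + y = 362 and the area is A = xy = x(362 − 2x).
A'(x) = 362 − 4x = 0 gives x = 181/2, and A''(x) = −4 < 0 confirms a maximum.
Then y = 362 − 2·181/2 = 181 and A = 32761/2.

32761/2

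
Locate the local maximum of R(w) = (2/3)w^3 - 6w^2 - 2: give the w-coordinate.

R'(w) = 2w^2 - 12w. Setting R'(w) = 0 gives w ∈ {0, 6}.
R''(w) = 4w - 12. R''(0) = -12 < 0 ⇒ local maximum; R''(6) = 12 > 0 ⇒ local minimum.
So the local maximum value is R(0) = -2.

0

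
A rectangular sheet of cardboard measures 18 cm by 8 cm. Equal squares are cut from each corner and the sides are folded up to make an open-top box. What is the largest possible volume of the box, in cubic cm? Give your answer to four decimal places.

114.2001

With cut size x, the volume is V(x) = x(18 − 2x)(8 − 2x) for 0 < x < 4.
V'(x) = 12x^2 − 104x + 144. Setting V'(x) = 0 gives x ≈ 1.7299 (the root in (0, 4)).
V''(x) = 24x − 104 is negative there, so this is the maximum; V ≈ 114.2001.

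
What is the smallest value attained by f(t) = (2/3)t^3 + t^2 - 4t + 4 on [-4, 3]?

The derivative is 2t^2 + 2t - 4, which vanishes at t = -2 and t = 1.
Evaluating at the critical points and endpoints: f(-4) = -20/3,  f(-2) = 32/3,  f(1) = 5/3,  f(3) = 19.
The minimum over the interval is -20/3, attained at t = -4.

-20/3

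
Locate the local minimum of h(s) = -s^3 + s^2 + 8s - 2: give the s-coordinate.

h'(s) = -3s^2 + 2s + 8. Setting h'(s) = 0 gives s ∈ {-4/3, 2}.
Second-derivative test with h''(s) = -6s + 2: h''(-4/3) = 10 > 0 ⇒ local minimum; h''(2) = -10 < 0 ⇒ local maximum.
The local minimum is h(-4/3) = -230/27.

-4/3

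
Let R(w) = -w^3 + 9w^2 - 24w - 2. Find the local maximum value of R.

-18

R'(w) = -3w^2 + 18w - 24. Setting R'(w) = 0 gives w ∈ {2, 4}.
Since R''(w) = -6w + 18, we get R''(2) = 6 > 0 ⇒ local minimum; R''(4) = -6 < 0 ⇒ local maximum.
So the local maximum value is R(4) = -18.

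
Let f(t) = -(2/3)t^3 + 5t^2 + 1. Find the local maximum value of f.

128/3

f'(t) = -2t^2 + 10t = 0 at t = 0, 5.
Since f''(t) = -4t + 10, we get f''(0) = 10 > 0 ⇒ local minimum; f''(5) = -10 < 0 ⇒ local maximum.
So the local maximum value is f(5) = 128/3.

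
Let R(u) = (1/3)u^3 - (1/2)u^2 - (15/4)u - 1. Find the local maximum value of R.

R'(u) = u^2 - u - 15/4 = 0 at u = -3/2, 5/2.
Since R''(u) = 2u - 1, we get R''(-3/2) = -4 < 0 ⇒ local maximum; R''(5/2) = 4 > 0 ⇒ local minimum.
So the local maximum value is R(-3/2) = 19/8.

19/8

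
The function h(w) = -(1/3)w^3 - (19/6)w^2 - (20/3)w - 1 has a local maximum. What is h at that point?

Critical points: h'(w) = -w^2 - (19/3)w - 20/3 vanishes at w = -5, -4/3.
Since h''(w) = -2w - 19/3, we get h''(-5) = 11/3 > 0 ⇒ local minimum; h''(-4/3) = -11/3 < 0 ⇒ local maximum.
The local maximum is h(-4/3) = 247/81.

247/81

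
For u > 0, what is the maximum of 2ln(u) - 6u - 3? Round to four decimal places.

P'(u) = 2/u − 6 = 0 gives u = 1/3.
P''(u) = -2/u², which is negative for u > 0, so this is a local maximum.
P(1/3) = 2·ln(1/3) - 2 - 3 ≈ -7.1972.

-7.1972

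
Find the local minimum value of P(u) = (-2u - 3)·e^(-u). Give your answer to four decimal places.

By the product rule, P'(u) = (2u + 1)·e^(-u). Since e^(-u) > 0, the only critical point is u = -1/2.
P''(-1/2) has the same sign as 2 > 0, so this is a local minimum.
P(-1/2) = (-2)·e^(1/2) ≈ -3.2974.

-3.2974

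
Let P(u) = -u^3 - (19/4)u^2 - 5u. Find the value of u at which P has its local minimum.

-5/2

P'(u) = -3u^2 - (19/2)u - 5 = 0 at u = -5/2, -2/3.
Second-derivative test with P''(u) = -6u - 19/2: P''(-5/2) = 11/2 > 0 ⇒ local minimum; P''(-2/3) = -11/2 < 0 ⇒ local maximum.
Thus P has its local minimum at u = -5/2, with value -25/16.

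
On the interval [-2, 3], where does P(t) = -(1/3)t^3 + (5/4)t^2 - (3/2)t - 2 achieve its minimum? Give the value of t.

P'(t) = -t^2 + (5/2)t - 3/2, which vanishes at t = 1 and t = 3/2.
Compare values at every candidate in [-2, 3]: P(-2) = 26/3; P(1) = -31/12; P(3/2) = -41/16; P(3) = -17/4.
So the minimum is P(3) = -17/4.

3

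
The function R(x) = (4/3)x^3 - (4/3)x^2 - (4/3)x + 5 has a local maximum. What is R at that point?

Critical points: R'(x) = 4x^2 - (8/3)x - 4/3 vanishes at x = -1/3, 1.
Since R''(x) = 8x - 8/3, we get R''(-1/3) = -16/3 < 0 ⇒ local maximum; R''(1) = 16/3 > 0 ⇒ local minimum.
So the local maximum value is R(-1/3) = 425/81.

425/81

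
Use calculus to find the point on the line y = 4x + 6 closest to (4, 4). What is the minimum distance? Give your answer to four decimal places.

4.3656

Minimize D(x)^2 = (x - 4)^2 + (4x + 2)^2.
d/dx[D^2] = 2(x - 4) + 2·4·(4x + 2) = 0 ⇒ x = -4/17.
Then y = 86/17 and the distance is √(324/17) ≈ 4.3656.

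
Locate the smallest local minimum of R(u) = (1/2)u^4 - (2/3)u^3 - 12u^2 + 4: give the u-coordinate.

R'(u) = 2u^3 - 2u^2 - 24u. Setting R'(u) = 0 gives u ∈ {-3, 0, 4}.
Since R''(u) = 6u^2 - 4u - 24, we get R''(-3) = 42 > 0 ⇒ local minimum; R''(0) = -24 < 0 ⇒ local maximum; R''(4) = 56 > 0 ⇒ local minimum.
Thus R has its smallest local minimum at u = 4, with value -308/3.

4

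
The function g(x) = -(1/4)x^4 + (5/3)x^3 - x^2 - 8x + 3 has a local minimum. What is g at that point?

-23/3

g'(x) = -x^3 + 5x^2 - 2x - 8. Setting g'(x) = 0 gives x ∈ {-1, 2, 4}.
Since g''(x) = -3x^2 + 10x - 2, we get g''(-1) = -15 < 0 ⇒ local maximum; g''(2) = 6 > 0 ⇒ local minimum; g''(4) = -10 < 0 ⇒ local maximum.
The local minimum is g(2) = -23/3.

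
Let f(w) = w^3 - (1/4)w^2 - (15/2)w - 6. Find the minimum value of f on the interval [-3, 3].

Differentiating, f'(w) = 3w^2 - (1/2)w - 15/2; which vanishes at w = -3/2 and w = 5/3.
Compare values at every candidate in [-3, 3]: f(-3) = -51/4, f(-3/2) = 21/16, f(5/3) = -1573/108, f(3) = -15/4.
So the minimum is f(5/3) = -1573/108.

-1573/108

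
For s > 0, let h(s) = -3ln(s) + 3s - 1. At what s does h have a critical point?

1

h'(s) = -3/s + 3 = 0 gives s = 1.
h''(s) = 3/s², which is positive for s > 0, so this is a local minimum.
h(1) = -3·ln(1) + 3 - 1 ≈ 2.0000.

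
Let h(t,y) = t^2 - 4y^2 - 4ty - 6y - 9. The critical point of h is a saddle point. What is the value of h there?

-63/8

∂h/∂t = 2t - 4y = 0 and ∂h/∂y = -4t - 8y - 6 = 0, so (t, y) = (-3/4, -3/8).
The Hessian has h_{tt} = 2, h_{yy} = -8, h_{ty} = -4, giving D = -32 < 0, so the point is a saddle point.
h(-3/4, -3/8) = -63/8.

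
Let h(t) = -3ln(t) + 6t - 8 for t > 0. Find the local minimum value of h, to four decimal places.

-2.9206

h'(t) = -3/t + 6 = 0 gives t = 1/2.
h''(t) = 3/t², which is positive for t > 0, so this is a local minimum.
h(1/2) = -3·ln(1/2) + 3 - 8 ≈ -2.9206.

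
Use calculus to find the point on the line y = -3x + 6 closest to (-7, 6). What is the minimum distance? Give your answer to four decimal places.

Minimize D(x)^2 = (x + 7)^2 + (-3x)^2.
d/dx[D^2] = 2(x + 7) + 2·(-3)·(-3x) = 0 ⇒ x = -7/10.
Then y = 81/10 and the distance is √(441/10) ≈ 6.6408.

6.6408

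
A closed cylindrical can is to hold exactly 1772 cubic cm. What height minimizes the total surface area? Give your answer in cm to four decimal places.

With radius r and height h, πr²h = 1772 so h = 1772/(πr²), and S(r) = 2πr² + 2πrh = 2πr² + 2·1772/r.
S'(r) = 4πr − 2·1772/r² = 0 ⇒ r³ = 1772/(2π), so r ≈ 6.5578 and h = 2r ≈ 13.1157.
S''(r) = 4π + 4·1772/r³ > 0, so this is the minimum; S ≈ 810.6319.

13.1157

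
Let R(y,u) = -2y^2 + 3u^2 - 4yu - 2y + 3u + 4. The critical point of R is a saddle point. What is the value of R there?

13/4

∂R/∂y = -4y - 4u - 2 = 0 and ∂R/∂u = -4y + 6u + 3 = 0, so (y, u) = (0, -1/2).
The Hessian has R_{yy} = -4, R_{uu} = 6, R_{yu} = -4, giving D = -40 < 0, so the point is a saddle point.
R(0, -1/2) = 13/4.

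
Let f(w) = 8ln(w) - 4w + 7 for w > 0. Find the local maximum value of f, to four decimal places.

f'(w) = 8/w − 4 = 0 gives w = 2.
f''(w) = -8/w², which is negative for w > 0, so this is a local maximum.
f(2) = 8·ln(2) - 8 + 7 ≈ 4.5452.

4.5452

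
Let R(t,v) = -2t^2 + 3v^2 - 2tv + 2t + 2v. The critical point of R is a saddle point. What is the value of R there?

∂R/∂t = -4t - 2v + 2 = 0 and ∂R/∂v = -2t + 6v + 2 = 0, so (t, v) = (4/7, -1/7).
The Hessian has R_{tt} = -4, R_{vv} = 6, R_{tv} = -2, giving D = -28 < 0, so the point is a saddle point.
R(4/7, -1/7) = 3/7.

3/7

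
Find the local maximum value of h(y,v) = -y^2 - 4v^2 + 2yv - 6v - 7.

∂h/∂y = -2y + 2v = 0 and ∂h/∂v = 2y - 8v - 6 = 0, so (y, v) = (-1, -1).
The Hessian has h_{yy} = -2, h_{vv} = -8, h_{yv} = 2, giving D = 12 > 0 with h_{yy} < 0, so the point is a local maximum.
h(-1, -1) = -4.

-4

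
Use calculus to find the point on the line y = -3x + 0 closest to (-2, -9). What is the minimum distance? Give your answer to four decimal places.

4.7434

Minimize D(x)^2 = (x + 2)^2 + (-3x + 9)^2.
d/dx[D^2] = 2(x + 2) + 2·(-3)·(-3x + 9) = 0 ⇒ x = 5/2.
Then y = -15/2 and the distance is √(45/2) ≈ 4.7434.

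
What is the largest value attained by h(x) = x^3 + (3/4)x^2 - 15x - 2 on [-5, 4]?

The derivative is 3x^2 + (3/2)x - 15, which vanishes at x = -5/2 and x = 2.
Compare values at every candidate in [-5, 4]: h(-5) = -133/4,  h(-5/2) = 393/16,  h(2) = -21,  h(4) = 14.
So the maximum is h(-5/2) = 393/16.

393/16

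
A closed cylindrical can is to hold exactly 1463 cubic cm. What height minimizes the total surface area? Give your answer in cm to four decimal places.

12.3041

With radius r and height h, πr²h = 1463 so h = 1463/(πr²), and S(r) = 2πr² + 2πrh = 2πr² + 2·1463/r.
S'(r) = 4πr − 2·1463/r² = 0 ⇒ r³ = 1463/(2π), so r ≈ 6.1521 and h = 2r ≈ 12.3041.
S''(r) = 4π + 4·1463/r³ > 0, so this is the minimum; S ≈ 713.4181.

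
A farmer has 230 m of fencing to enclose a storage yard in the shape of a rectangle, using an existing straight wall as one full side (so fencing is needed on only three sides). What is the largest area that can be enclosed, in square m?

Let the sides perpendicular to the wall have length x and the parallel side y, so 2x + y = 230 and the area is A = xy = x(230 − 2x).
A'(x) = 230 − 4x = 0 gives x = 115/2, and A''(x) = −4 < 0 confirms a maximum.
Then y = 230 − 2·115/2 = 115 and A = 13225/2.

13225/2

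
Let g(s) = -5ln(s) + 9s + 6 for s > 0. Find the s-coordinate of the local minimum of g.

5/9

g'(s) = -5/s + 9 = 0 gives s = 5/9.
g''(s) = 5/s², which is positive for s > 0, so this is a local minimum.
g(5/9) = -5·ln(5/9) + 5 + 6 ≈ 13.9389.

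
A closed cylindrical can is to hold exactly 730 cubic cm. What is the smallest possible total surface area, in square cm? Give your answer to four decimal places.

With radius r and height h, πr²h = 730 so h = 730/(πr²), and S(r) = 2πr² + 2πrh = 2πr² + 2·730/r.
S'(r) = 4πr − 2·730/r² = 0 ⇒ r³ = 730/(2π), so r ≈ 4.8796 and h = 2r ≈ 9.7591.
S''(r) = 4π + 4·730/r³ > 0, so this is the minimum; S ≈ 448.8106.

448.8106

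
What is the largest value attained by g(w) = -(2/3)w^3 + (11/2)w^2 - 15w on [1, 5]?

g'(w) = -2w^2 + 11w - 15, which vanishes at w = 5/2 and w = 3.
Evaluating at the critical points and endpoints: g(1) = -61/6; g(5/2) = -325/24; g(3) = -27/2; g(5) = -125/6.
So the maximum is g(1) = -61/6.

-61/6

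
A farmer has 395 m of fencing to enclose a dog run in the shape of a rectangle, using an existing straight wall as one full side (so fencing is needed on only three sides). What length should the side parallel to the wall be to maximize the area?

395/2

Let the sides perpendicular to the wall have length x and the parallel side y, so 2x + y = 395 and the area is A = xy = x(395 − 2x).
A'(x) = 395 − 4x = 0 gives x = 395/4, and A''(x) = −4 < 0 confirms a maximum.
Then y = 395 − 2·395/4 = 395/2 and A = 156025/8.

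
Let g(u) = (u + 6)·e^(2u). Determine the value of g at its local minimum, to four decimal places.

By the product rule, g'(u) = (2u + 13)·e^(2u). Since e^(2u) > 0, the only critical point is u = -13/2.
g''(-13/2) has the same sign as 2 > 0, so this is a local minimum.
g(-13/2) = (-1/2)·e^(-13) ≈ -0.0000.

-0.0000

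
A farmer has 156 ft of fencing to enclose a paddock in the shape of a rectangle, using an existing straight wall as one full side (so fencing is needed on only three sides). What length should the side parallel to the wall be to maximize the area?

78

Let the sides perpendicular to the wall have length x and the parallel side y, so 2x + y = 156 and the area is A = xy = x(156 − 2x).
A'(x) = 156 − 4x = 0 gives x = 39, and A''(x) = −4 < 0 confirms a maximum.
Then y = 156 − 2·39 = 78 and A = 3042.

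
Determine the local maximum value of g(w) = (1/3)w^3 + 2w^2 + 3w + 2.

Critical points: g'(w) = w^2 + 4w + 3 vanishes at w = -3, -1.
Second-derivative test with g''(w) = 2w + 4: g''(-3) = -2 < 0 ⇒ local maximum; g''(-1) = 2 > 0 ⇒ local minimum.
Thus g has its local maximum at w = -3, with value 2.

2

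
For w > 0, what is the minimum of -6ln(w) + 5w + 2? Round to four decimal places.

6.9061

R'(w) = -6/w + 5 = 0 gives w = 6/5.
R''(w) = 6/w², which is positive for w > 0, so this is a local minimum.
R(6/5) = -6·ln(6/5) + 6 + 2 ≈ 6.9061.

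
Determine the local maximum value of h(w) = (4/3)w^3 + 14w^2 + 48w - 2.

Critical points: h'(w) = 4w^2 + 28w + 48 vanishes at w = -4, -3.
Second-derivative test with h''(w) = 8w + 28: h''(-4) = -4 < 0 ⇒ local maximum; h''(-3) = 4 > 0 ⇒ local minimum.
The local maximum is h(-4) = -166/3.

-166/3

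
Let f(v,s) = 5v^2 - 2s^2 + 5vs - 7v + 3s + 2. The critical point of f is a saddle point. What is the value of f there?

14/5

∂f/∂v = 10v + 5s - 7 = 0 and ∂f/∂s = 5v - 4s + 3 = 0, so (v, s) = (1/5, 1).
The Hessian has f_{vv} = 10, f_{ss} = -4, f_{vs} = 5, giving D = -65 < 0, so the point is a saddle point.
f(1/5, 1) = 14/5.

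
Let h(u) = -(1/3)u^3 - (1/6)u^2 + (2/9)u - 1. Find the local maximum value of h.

-155/162

h'(u) = -u^2 - (1/3)u + 2/9 = 0 at u = -2/3, 1/3.
h''(u) = -2u - 1/3. h''(-2/3) = 1 > 0 ⇒ local minimum; h''(1/3) = -1 < 0 ⇒ local maximum.
So the local maximum value is h(1/3) = -155/162.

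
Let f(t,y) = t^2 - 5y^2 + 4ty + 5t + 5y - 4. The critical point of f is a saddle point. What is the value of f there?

-86/9

∂f/∂t = 2t + 4y + 5 = 0 and ∂f/∂y = 4t - 10y + 5 = 0, so (t, y) = (-35/18, -5/18).
The Hessian has f_{tt} = 2, f_{yy} = -10, f_{ty} = 4, giving D = -36 < 0, so the point is a saddle point.
f(-35/18, -5/18) = -86/9.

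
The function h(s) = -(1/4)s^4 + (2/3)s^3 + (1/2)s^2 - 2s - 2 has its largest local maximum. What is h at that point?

-5/12

h'(s) = -s^3 + 2s^2 + s - 2 = 0 at s = -1, 1, 2.
Second-derivative test with h''(s) = -3s^2 + 4s + 1: h''(-1) = -6 < 0 ⇒ local maximum; h''(1) = 2 > 0 ⇒ local minimum; h''(2) = -3 < 0 ⇒ local maximum.
Thus h has its largest local maximum at s = -1, with value -5/12.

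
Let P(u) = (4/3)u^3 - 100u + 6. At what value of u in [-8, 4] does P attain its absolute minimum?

4

P'(u) = 4u^2 - 100, whose only zero in [-8, 4] is u = -5.
Candidates: P(-8) = 370/3, P(-5) = 1018/3, P(4) = -926/3.
So the minimum is P(4) = -926/3.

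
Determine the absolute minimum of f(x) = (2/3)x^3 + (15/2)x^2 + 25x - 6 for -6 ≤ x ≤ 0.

-769/24

f'(x) = 2x^2 + 15x + 25, which vanishes at x = -5 and x = -5/2.
Compare values at every candidate in [-6, 0]: f(-6) = -30,  f(-5) = -161/6,  f(-5/2) = -769/24,  f(0) = -6.
The minimum over the interval is -769/24, attained at x = -5/2.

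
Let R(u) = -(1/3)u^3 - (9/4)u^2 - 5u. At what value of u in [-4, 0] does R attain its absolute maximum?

R'(u) = -u^2 - (9/2)u - 5, which vanishes at u = -5/2 and u = -2.
Compare values at every candidate in [-4, 0]: R(-4) = 16/3; R(-5/2) = 175/48; R(-2) = 11/3; R(0) = 0.
The maximum over the interval is 16/3, attained at u = -4.

-4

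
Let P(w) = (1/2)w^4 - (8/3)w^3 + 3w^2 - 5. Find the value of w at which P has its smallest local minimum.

3

Critical points: P'(w) = 2w^3 - 8w^2 + 6w vanishes at w = 0, 1, 3.
P''(w) = 6w^2 - 16w + 6. P''(0) = 6 > 0 ⇒ local minimum; P''(1) = -4 < 0 ⇒ local maximum; P''(3) = 12 > 0 ⇒ local minimum.
So the smallest local minimum value is P(3) = -19/2.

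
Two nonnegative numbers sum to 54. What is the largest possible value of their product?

With x + y = 54, the product is P(x) = x(54 − x).
P'(x) = 54 − 2x = 0 gives x = 27; P'' = −2 < 0, so this is the maximum.
P = 27·27 = 729.

729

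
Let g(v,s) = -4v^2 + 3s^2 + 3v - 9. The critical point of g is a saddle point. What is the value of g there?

∂g/∂v = -8v + 3 = 0 and ∂g/∂s = 6s = 0, so (v, s) = (3/8, 0).
The Hessian has g_{vv} = -8, g_{ss} = 6, g_{vs} = 0, giving D = -48 < 0, so the point is a saddle point.
g(3/8, 0) = -135/16.

-135/16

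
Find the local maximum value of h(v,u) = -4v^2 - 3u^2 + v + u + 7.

∂h/∂v = -8v + 1 = 0 and ∂h/∂u = -6u + 1 = 0, so (v, u) = (1/8, 1/6).
The Hessian has h_{vv} = -8, h_{uu} = -6, h_{vu} = 0, giving D = 48 > 0 with h_{vv} < 0, so the point is a local maximum.
h(1/8, 1/6) = 343/48.

343/48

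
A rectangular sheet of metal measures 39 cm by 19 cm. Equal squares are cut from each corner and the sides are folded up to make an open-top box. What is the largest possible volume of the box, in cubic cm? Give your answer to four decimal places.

1364.0921

With cut size x, the volume is V(x) = x(39 − 2x)(19 − 2x) for 0 < x < 9.5.
V'(x) = 12x^2 − 232x + 741. Setting V'(x) = 0 gives x ≈ 4.0369 (the root in (0, 9.5)).
V''(x) = 24x − 232 is negative there, so this is the maximum; V ≈ 1364.0921.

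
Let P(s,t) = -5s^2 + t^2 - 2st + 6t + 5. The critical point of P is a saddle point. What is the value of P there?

-5/2

∂P/∂s = -10s - 2t = 0 and ∂P/∂t = -2s + 2t + 6 = 0, so (s, t) = (1/2, -5/2).
The Hessian has P_{ss} = -10, P_{tt} = 2, P_{st} = -2, giving D = -24 < 0, so the point is a saddle point.
P(1/2, -5/2) = -5/2.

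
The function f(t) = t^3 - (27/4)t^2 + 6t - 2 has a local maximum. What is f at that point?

-9/16

Critical points: f'(t) = 3t^2 - (27/2)t + 6 vanishes at t = 1/2, 4.
Second-derivative test with f''(t) = 6t - 27/2: f''(1/2) = -21/2 < 0 ⇒ local maximum; f''(4) = 21/2 > 0 ⇒ local minimum.
So the local maximum value is f(1/2) = -9/16.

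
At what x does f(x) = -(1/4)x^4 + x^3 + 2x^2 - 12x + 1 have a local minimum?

2

Critical points: f'(x) = -x^3 + 3x^2 + 4x - 12 vanishes at x = -2, 2, 3.
Since f''(x) = -3x^2 + 6x + 4, we get f''(-2) = -20 < 0 ⇒ local maximum; f''(2) = 4 > 0 ⇒ local minimum; f''(3) = -5 < 0 ⇒ local maximum.
So the local minimum value is f(2) = -11.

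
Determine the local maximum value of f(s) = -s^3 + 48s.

128

f'(s) = -3s^2 + 48 = 0 at s = -4, 4.
Second-derivative test with f''(s) = -6s: f''(-4) = 24 > 0 ⇒ local minimum; f''(4) = -24 < 0 ⇒ local maximum.
The local maximum is f(4) = 128.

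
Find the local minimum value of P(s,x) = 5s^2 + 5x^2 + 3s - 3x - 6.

∂P/∂s = 10s + 3 = 0 and ∂P/∂x = 10x - 3 = 0, so (s, x) = (-3/10, 3/10).
The Hessian has P_{ss} = 10, P_{xx} = 10, P_{sx} = 0, giving D = 100 > 0 with P_{ss} > 0, so the point is a local minimum.
P(-3/10, 3/10) = -69/10.

-69/10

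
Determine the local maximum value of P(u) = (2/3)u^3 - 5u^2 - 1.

P'(u) = 2u^2 - 10u = 0 at u = 0, 5.
Since P''(u) = 4u - 10, we get P''(0) = -10 < 0 ⇒ local maximum; P''(5) = 10 > 0 ⇒ local minimum.
So the local maximum value is P(0) = -1.

-1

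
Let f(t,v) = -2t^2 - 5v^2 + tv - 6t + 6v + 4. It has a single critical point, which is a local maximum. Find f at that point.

124/13

∂f/∂t = -4t + v - 6 = 0 and ∂f/∂v = t - 10v + 6 = 0, so (t, v) = (-18/13, 6/13).
The Hessian has f_{tt} = -4, f_{vv} = -10, f_{tv} = 1, giving D = 39 > 0 with f_{tt} < 0, so the point is a local maximum.
f(-18/13, 6/13) = 124/13.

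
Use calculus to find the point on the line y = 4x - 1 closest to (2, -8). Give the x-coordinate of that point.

-26/17

Minimize D(x)^2 = (x - 2)^2 + (4x + 7)^2.
d/dx[D^2] = 2(x - 2) + 2·4·(4x + 7) = 0 ⇒ x = -26/17.
Then y = -121/17 and the distance is √(225/17) ≈ 3.6380.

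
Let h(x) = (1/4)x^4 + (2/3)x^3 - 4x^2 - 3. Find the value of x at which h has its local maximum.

h'(x) = x^3 + 2x^2 - 8x = 0 at x = -4, 0, 2.
Since h''(x) = 3x^2 + 4x - 8, we get h''(-4) = 24 > 0 ⇒ local minimum; h''(0) = -8 < 0 ⇒ local maximum; h''(2) = 12 > 0 ⇒ local minimum.
The local maximum is h(0) = -3.

0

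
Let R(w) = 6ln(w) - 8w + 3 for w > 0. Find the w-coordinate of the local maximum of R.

3/4

R'(w) = 6/w − 8 = 0 gives w = 3/4.
R''(w) = -6/w², which is negative for w > 0, so this is a local maximum.
R(3/4) = 6·ln(3/4) - 6 + 3 ≈ -4.7261.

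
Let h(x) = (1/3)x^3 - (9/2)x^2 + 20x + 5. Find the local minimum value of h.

205/6

h'(x) = x^2 - 9x + 20 = 0 at x = 4, 5.
Since h''(x) = 2x - 9, we get h''(4) = -1 < 0 ⇒ local maximum; h''(5) = 1 > 0 ⇒ local minimum.
So the local minimum value is h(5) = 205/6.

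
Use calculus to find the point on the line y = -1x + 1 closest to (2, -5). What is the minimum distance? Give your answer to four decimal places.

Minimize D(x)^2 = (x - 2)^2 + (-x + 6)^2.
d/dx[D^2] = 2(x - 2) + 2·(-1)·(-x + 6) = 0 ⇒ x = 4.
Then y = -3 and the distance is √(8) ≈ 2.8284.

2.8284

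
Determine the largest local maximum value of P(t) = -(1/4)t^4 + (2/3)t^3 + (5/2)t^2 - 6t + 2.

P'(t) = -t^3 + 2t^2 + 5t - 6 = 0 at t = -2, 1, 3.
Since P''(t) = -3t^2 + 4t + 5, we get P''(-2) = -15 < 0 ⇒ local maximum; P''(1) = 6 > 0 ⇒ local minimum; P''(3) = -10 < 0 ⇒ local maximum.
Thus P has its largest local maximum at t = -2, with value 44/3.

44/3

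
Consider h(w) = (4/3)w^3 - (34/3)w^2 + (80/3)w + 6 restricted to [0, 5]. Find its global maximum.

h'(w) = 4w^2 - (68/3)w + 80/3, which vanishes at w = 5/3 and w = 4.
Evaluating at the critical points and endpoints: h(0) = 6,  h(5/3) = 2036/81,  h(4) = 50/3,  h(5) = 68/3.
So the maximum is h(5/3) = 2036/81.

2036/81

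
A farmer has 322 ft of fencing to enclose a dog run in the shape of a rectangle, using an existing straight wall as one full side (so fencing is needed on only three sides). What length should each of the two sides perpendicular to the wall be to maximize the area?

Let the sides perpendicular to the wall have length x and the parallel side y, so 2x + y = 322 and the area is A = xy = x(322 − 2x).
A'(x) = 322 − 4x = 0 gives x = 161/2, and A''(x) = −4 < 0 confirms a maximum.
Then y = 322 − 2·161/2 = 161 and A = 25921/2.

161/2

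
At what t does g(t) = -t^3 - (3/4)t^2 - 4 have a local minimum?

g'(t) = -3t^2 - (3/2)t = 0 at t = -1/2, 0.
Second-derivative test with g''(t) = -6t - 3/2: g''(-1/2) = 3/2 > 0 ⇒ local minimum; g''(0) = -3/2 < 0 ⇒ local maximum.
Thus g has its local minimum at t = -1/2, with value -65/16.

-1/2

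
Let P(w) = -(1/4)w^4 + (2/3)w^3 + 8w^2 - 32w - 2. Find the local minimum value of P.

P'(w) = -w^3 + 2w^2 + 16w - 32. Setting P'(w) = 0 gives w ∈ {-4, 2, 4}.
Second-derivative test with P''(w) = -3w^2 + 4w + 16: P''(-4) = -48 < 0 ⇒ local maximum; P''(2) = 12 > 0 ⇒ local minimum; P''(4) = -16 < 0 ⇒ local maximum.
So the local minimum value is P(2) = -98/3.

-98/3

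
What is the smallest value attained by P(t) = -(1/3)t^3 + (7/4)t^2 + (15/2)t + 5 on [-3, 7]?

The derivative is -t^2 + (7/2)t + 15/2, which vanishes at t = -3/2 and t = 5.
Compare values at every candidate in [-3, 7]: P(-3) = 29/4; P(-3/2) = -19/16; P(5) = 535/12; P(7) = 347/12.
Hence the absolute minimum is -19/16 at t = -3/2.

-19/16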